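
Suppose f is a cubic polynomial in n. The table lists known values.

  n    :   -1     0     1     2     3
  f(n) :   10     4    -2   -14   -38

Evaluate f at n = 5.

First differences: -6, -6, -12, -24. Second differences: 0, -6, -12. Third differences: -6, -6.
Level-3 differences are constant, so f has degree 3.
Fitting a degree-3 polynomial gives f(n) = -n³ - 5n + 4.
Then f(5) = -146.

-146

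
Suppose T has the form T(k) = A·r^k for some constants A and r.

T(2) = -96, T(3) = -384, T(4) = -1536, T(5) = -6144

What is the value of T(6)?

-24576

Consecutive ratio: -384/(-96) = 4, and -1536/(-384) = 4, so r = 4.
Then A·4^2 = -96 gives A = -6, and T(k) = -6·4^k.
T(6) = -6·4^6 = -24576.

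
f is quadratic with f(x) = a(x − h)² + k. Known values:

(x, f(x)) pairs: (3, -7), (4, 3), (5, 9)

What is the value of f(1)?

-39

First differences 10, 6; second difference -4 = 2a, so a = -2.
Expanding, the x-coefficient is −2ah = 4h; matching it to the data gives h = 6, and then k = 11.
So f(x) = -2(x − 6)² + 11.
f(1) = -2·(-5)² + 11 = -39.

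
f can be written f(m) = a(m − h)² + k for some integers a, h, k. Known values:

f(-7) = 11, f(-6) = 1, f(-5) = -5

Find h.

-4

First differences -10, -6; second difference 4 = 2a, so a = 2.
Expanding, the m-coefficient is −2ah = -4h; matching it to the data gives h = -4, and then k = -7.
So f(m) = 2(m + 4)² − 7.
Hence h = -4.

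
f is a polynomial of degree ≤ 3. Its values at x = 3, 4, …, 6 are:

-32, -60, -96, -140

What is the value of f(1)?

0

Write f(x) = ax³ + bx² + cx + d; the 4 given values yield a linear system in the 4 coefficients.
Solving, the leading coefficient vanishes, and f(x) = -4x² + 4.
Then f(1) = 0.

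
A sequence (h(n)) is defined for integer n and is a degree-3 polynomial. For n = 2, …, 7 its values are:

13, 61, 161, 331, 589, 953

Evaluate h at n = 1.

First differences: 48, 100, 170, 258, 364. Second differences: 52, 70, 88, 106. Third differences: 18, 18, 18.
Level-3 differences are constant, so h has degree 3.
Fitting a degree-3 polynomial gives h(n) = 3n³ - n² - 4n + 1.
Then h(1) = -1.

-1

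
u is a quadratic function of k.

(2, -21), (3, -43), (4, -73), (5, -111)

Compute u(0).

First differences: -22, -30, -38. Second differences: -8, -8.
Level-2 differences are constant, so u has degree 2.
Fitting a degree-2 polynomial gives u(k) = -4k² - 2k - 1.
Then u(0) = -1.

-1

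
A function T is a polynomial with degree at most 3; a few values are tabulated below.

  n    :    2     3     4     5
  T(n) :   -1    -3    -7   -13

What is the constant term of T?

-3

First differences: -2, -4, -6. Second differences: -2, -2.
Level-2 differences are constant, so T has degree 2.
Fitting a degree-2 polynomial gives T(n) = -n² + 3n - 3.
The constant term is T(0) = -3.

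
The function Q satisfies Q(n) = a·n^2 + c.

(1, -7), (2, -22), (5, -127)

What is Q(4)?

From Q(1) = -7 and Q(2) = -22: 1a + c = -7 and 4a + c = -22.
Subtracting: 3a = -15, so a = -5; then c = -7 − (-5)·1 = -2.
So Q(n) = -5n² − 2, and Q(4) = -82.

-82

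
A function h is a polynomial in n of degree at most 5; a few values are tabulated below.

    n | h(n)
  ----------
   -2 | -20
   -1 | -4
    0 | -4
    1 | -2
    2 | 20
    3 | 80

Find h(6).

Write h(n) = an^5 + bn^4 + cn³ + dn² + en + p; the 6 given values yield a linear system in the 6 coefficients.
Solving, the top 2 coefficients vanish, and h(n) = 3n³ + n² - 2n - 4.
Then h(6) = 668.

668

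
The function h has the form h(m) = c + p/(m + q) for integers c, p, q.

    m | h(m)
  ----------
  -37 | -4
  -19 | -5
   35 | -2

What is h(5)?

3

(h(m) − c)(m + q) = p for each data point; the three points give a linear system in c and q, then p follows.
Solving: c = -3, q = 1, p = 36, so h(m) = -3 + 36/(m + 1).
Then h(5) = -3 + 36/6 = 3.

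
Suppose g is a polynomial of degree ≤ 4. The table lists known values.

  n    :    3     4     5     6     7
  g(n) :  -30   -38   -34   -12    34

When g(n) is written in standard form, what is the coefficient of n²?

-6

First differences: -8, 4, 22, 46. Second differences: 12, 18, 24. Third differences: 6, 6.
Level-3 differences are constant, so g has degree 3.
Fitting a degree-3 polynomial gives g(n) = n³ - 6n² - 3n + 6.
The coefficient of n² is -6.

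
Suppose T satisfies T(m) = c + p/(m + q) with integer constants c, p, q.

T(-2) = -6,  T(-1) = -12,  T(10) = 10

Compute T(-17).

4

(T(m) − c)(m + q) = p for each data point; the three points give a linear system in c and q, then p follows.
Solving: c = 6, q = -1, p = 36, so T(m) = 6 + 36/(m − 1).
Then T(-17) = 6 + 36/(-18) = 4.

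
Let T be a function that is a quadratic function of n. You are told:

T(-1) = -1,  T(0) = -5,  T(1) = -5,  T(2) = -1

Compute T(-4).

First differences: -4, 0, 4. Second differences: 4, 4.
Level-2 differences are constant, so T has degree 2.
Fitting a degree-2 polynomial gives T(n) = 2n² - 2n - 5.
Then T(-4) = 35.

35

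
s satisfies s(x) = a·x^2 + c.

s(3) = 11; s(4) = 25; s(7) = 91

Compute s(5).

From s(3) = 11 and s(4) = 25: 9a + c = 11 and 16a + c = 25.
Subtracting: 7a = 14, so a = 2; then c = 11 − 2·9 = -7.
So s(x) = 2x² − 7, and s(5) = 43.

43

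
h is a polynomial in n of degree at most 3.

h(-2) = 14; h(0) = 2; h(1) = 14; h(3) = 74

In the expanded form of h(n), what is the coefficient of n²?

Write h(n) = an³ + bn² + cn + d; the 4 given values yield a linear system in the 4 coefficients.
Solving, the leading coefficient vanishes, and h(n) = 6n² + 6n + 2.
The coefficient of n² is 6.

6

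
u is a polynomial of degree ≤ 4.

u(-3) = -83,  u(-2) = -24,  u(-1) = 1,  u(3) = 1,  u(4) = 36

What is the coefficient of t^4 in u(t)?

0

Write u(t) = at^4 + bt³ + ct² + dt + e; the 5 given values yield a linear system in the 5 coefficients.
Solving, the leading coefficient vanishes, and u(t) = 2t³ - 5t² - 4t + 4.
The coefficient of t^4 is 0.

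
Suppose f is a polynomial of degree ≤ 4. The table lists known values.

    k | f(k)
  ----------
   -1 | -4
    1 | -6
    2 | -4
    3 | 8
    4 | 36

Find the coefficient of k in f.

Write f(k) = ak^4 + bk³ + ck² + dk + e; the 5 given values yield a linear system in the 5 coefficients.
Solving, the leading coefficient vanishes, and f(k) = k³ - k² - 2k - 4.
The coefficient of k is -2.

-2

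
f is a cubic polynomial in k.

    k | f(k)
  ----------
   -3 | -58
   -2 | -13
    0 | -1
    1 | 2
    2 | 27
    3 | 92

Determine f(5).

Write f(k) = ak³ + bk² + ck + d; the 6 given values yield a linear system in the 4 coefficients.
Solving, f(k) = 3k³ + 2k² - 2k - 1.
Then f(5) = 414.

414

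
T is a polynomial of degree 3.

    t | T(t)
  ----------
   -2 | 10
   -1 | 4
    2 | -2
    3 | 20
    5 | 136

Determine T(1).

-8

Write T(t) = at³ + bt² + ct + d; the 5 given values yield a linear system in the 4 coefficients.
Solving, T(t) = t³ + 2t² - 7t - 4.
Then T(1) = -8.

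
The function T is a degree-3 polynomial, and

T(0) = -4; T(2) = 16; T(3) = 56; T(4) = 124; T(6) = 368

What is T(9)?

1094

Write T(n) = an³ + bn² + cn + d; the 5 given values yield a linear system in the 4 coefficients.
Solving, T(n) = n³ + 5n² - 4n - 4.
Then T(9) = 1094.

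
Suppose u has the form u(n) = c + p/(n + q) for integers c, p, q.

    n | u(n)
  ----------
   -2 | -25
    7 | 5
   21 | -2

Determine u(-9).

-11

(u(n) − c)(n + q) = p for each data point; the three points give a linear system in c and q, then p follows.
Solving: c = -5, q = -1, p = 60, so u(n) = -5 + 60/(n − 1).
Then u(-9) = -5 + 60/(-10) = -11.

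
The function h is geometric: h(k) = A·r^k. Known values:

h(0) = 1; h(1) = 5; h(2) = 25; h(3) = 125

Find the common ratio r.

Consecutive ratio: 5/1 = 5, and 25/5 = 5, so r = 5.
Then A·5^0 = 1 gives A = 1, and h(k) = 1·5^k.

5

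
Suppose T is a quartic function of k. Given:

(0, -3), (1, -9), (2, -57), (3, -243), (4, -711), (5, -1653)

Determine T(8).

-9963

First differences: -6, -48, -186, -468, -942. Second differences: -42, -138, -282, -474. Third differences: -96, -144, -192. Fourth differences: -48, -48.
Level-4 differences are constant, so T has degree 4.
Fitting a degree-4 polynomial gives T(k) = -2k^4 - 4k³ + 5k² - 5k - 3.
Then T(8) = -9963.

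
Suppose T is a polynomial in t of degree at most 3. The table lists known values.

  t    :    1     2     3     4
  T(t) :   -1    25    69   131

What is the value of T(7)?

425

First differences: 26, 44, 62. Second differences: 18, 18.
Level-2 differences are constant, so T has degree 2.
Fitting a degree-2 polynomial gives T(t) = 9t² - t - 9.
Then T(7) = 425.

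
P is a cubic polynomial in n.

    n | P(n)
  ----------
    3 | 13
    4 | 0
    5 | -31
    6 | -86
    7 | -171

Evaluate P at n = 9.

First differences: -13, -31, -55, -85. Second differences: -18, -24, -30. Third differences: -6, -6.
Level-3 differences are constant, so P has degree 3.
Fitting a degree-3 polynomial gives P(n) = -n³ + 3n² + 3n + 4.
Then P(9) = -455.

-455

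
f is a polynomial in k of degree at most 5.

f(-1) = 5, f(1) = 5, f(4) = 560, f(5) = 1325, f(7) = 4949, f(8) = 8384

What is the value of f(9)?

Write f(k) = ak^5 + bk^4 + ck³ + dk² + ek + p; the 6 given values yield a linear system in the 6 coefficients.
Solving, the leading coefficient vanishes, and f(k) = 2k^4 + 3k².
Then f(9) = 13365.

13365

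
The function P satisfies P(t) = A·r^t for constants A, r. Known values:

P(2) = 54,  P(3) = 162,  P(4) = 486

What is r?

Consecutive ratio: 162/54 = 3, and 486/162 = 3, so r = 3.
Then A·3^2 = 54 gives A = 6, and P(t) = 6·3^t.

3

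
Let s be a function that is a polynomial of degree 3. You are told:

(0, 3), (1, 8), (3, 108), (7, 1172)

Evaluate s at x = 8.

1723

Write s(x) = ax³ + bx² + cx + d; the 4 given values yield a linear system in the 4 coefficients.
Solving, s(x) = 3x³ + 3x² - x + 3.
Then s(8) = 1723.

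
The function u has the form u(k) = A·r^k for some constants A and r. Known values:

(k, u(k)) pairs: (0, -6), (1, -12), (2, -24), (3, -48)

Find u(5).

-192

Consecutive ratio: -12/(-6) = 2, and -24/(-12) = 2, so r = 2.
Then A·2^0 = -6 gives A = -6, and u(k) = -6·2^k.
u(5) = -6·2^5 = -192.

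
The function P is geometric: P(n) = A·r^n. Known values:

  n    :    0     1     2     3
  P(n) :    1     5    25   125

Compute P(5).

Consecutive ratio: 5/1 = 5, and 25/5 = 5, so r = 5.
Then A·5^0 = 1 gives A = 1, and P(n) = 1·5^n.
P(5) = 1·5^5 = 3125.

3125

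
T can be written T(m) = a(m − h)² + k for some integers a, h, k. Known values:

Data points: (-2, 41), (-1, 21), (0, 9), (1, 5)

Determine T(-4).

105

First differences -20, -12, -4; second difference 8 = 2a, so a = 4.
Expanding, the m-coefficient is −2ah = -8h; matching it to the data gives h = 1, and then k = 5.
So T(m) = 4(m − 1)² + 5.
T(-4) = 4·(-5)² + 5 = 105.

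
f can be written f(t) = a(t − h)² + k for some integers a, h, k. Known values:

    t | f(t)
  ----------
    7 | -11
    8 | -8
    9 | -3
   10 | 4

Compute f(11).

13

First differences 3, 5, 7; second difference 2 = 2a, so a = 1.
Expanding, the t-coefficient is −2ah = -2h; matching it to the data gives h = 6, and then k = -12.
So f(t) = 1(t − 6)² − 12.
f(11) = 1·5² − 12 = 13.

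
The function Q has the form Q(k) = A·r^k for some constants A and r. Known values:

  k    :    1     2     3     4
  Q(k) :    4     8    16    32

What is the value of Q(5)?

64

Consecutive ratio: 8/4 = 2, and 16/8 = 2, so r = 2.
Then A·2^1 = 4 gives A = 2, and Q(k) = 2·2^k.
Q(5) = 2·2^5 = 64.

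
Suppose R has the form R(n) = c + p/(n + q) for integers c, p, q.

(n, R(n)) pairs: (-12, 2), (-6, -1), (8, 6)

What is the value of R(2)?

9

(R(n) − c)(n + q) = p for each data point; the three points give a linear system in c and q, then p follows.
Solving: c = 4, q = 2, p = 20, so R(n) = 4 + 20/(n + 2).
Then R(2) = 4 + 20/4 = 9.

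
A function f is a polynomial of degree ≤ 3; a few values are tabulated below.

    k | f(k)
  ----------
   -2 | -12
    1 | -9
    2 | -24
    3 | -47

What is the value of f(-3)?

-29

Write f(k) = ak³ + bk² + ck + d; the 4 given values yield a linear system in the 4 coefficients.
Solving, the leading coefficient vanishes, and f(k) = -4k² - 3k - 2.
Then f(-3) = -29.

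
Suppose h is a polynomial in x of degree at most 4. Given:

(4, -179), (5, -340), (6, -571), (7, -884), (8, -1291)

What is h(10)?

-2435

First differences: -161, -231, -313, -407. Second differences: -70, -82, -94. Third differences: -12, -12.
Level-3 differences are constant, so h has degree 3.
Fitting a degree-3 polynomial gives h(x) = -2x³ - 5x² + 6x + 5.
Then h(10) = -2435.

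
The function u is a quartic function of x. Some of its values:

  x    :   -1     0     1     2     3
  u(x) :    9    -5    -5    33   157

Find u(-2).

37

Write u(x) = ax^4 + bx³ + cx² + dx + e; the 5 given values yield a linear system in the 5 coefficients.
Solving, u(x) = x^4 + 2x³ + 6x² - 9x - 5.
Then u(-2) = 37.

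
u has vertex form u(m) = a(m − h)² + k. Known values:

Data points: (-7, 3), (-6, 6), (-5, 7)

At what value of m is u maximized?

First differences 3, 1; second difference -2 = 2a, so a = -1.
Expanding, the m-coefficient is −2ah = 2h; matching it to the data gives h = -5, and then k = 7.
So u(m) = -1(m + 5)² + 7.
Hence h = -5.

-5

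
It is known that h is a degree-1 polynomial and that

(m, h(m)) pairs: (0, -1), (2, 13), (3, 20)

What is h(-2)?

-15

Write h(m) = am + b; the 3 given values yield a linear system in the 2 coefficients.
Solving, h(m) = 7m - 1.
Then h(-2) = -15.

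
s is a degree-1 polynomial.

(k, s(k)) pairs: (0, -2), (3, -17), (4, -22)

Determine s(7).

-37

Write s(k) = ak + b; the 3 given values yield a linear system in the 2 coefficients.
Solving, s(k) = -5k - 2.
Then s(7) = -37.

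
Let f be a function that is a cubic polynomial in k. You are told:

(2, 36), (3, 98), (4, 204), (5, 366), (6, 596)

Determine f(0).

-4

First differences: 62, 106, 162, 230. Second differences: 44, 56, 68. Third differences: 12, 12.
Level-3 differences are constant, so f has degree 3.
Fitting a degree-3 polynomial gives f(k) = 2k³ + 4k² + 4k - 4.
Then f(0) = -4.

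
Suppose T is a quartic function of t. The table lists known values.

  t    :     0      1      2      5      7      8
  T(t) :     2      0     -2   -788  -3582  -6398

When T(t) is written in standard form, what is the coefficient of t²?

Write T(t) = at^4 + bt³ + ct² + dt + e; the 6 given values yield a linear system in the 5 coefficients.
Solving, T(t) = -2t^4 + 3t³ + 5t² - 8t + 2.
The coefficient of t² is 5.

5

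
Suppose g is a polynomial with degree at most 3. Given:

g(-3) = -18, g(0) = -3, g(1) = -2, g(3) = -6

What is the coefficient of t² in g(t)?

Write g(t) = at³ + bt² + ct + d; the 4 given values yield a linear system in the 4 coefficients.
Solving, the leading coefficient vanishes, and g(t) = -t² + 2t - 3.
The coefficient of t² is -1.

-1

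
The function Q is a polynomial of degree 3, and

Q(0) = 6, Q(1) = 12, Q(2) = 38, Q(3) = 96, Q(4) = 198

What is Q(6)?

582

First differences: 6, 26, 58, 102. Second differences: 20, 32, 44. Third differences: 12, 12.
Level-3 differences are constant, so Q has degree 3.
Fitting a degree-3 polynomial gives Q(k) = 2k³ + 4k² + 6.
Then Q(6) = 582.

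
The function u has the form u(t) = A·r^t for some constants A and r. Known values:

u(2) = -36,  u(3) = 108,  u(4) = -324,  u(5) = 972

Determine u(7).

8748

Consecutive ratio: 108/(-36) = -3, and -324/108 = -3, so r = -3.
Then A·(-3)^2 = -36 gives A = -4, and u(t) = -4·(-3)^t.
u(7) = -4·(-3)^7 = 8748.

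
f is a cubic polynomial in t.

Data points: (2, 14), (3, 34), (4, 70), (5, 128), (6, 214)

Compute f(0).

-2

First differences: 20, 36, 58, 86. Second differences: 16, 22, 28. Third differences: 6, 6.
Level-3 differences are constant, so f has degree 3.
Fitting a degree-3 polynomial gives f(t) = t³ - t² + 6t - 2.
Then f(0) = -2.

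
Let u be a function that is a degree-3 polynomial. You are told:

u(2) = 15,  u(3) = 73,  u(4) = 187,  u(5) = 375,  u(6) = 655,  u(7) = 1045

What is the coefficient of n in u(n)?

-4

Write u(n) = an³ + bn² + cn + d; the 6 given values yield a linear system in the 4 coefficients.
Solving, u(n) = 3n³ + n² - 4n - 5.
The coefficient of n is -4.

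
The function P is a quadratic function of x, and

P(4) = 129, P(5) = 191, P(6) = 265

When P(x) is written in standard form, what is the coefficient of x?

8

Write P(x) = ax² + bx + c; the 3 given values yield a linear system in the 3 coefficients.
Solving, P(x) = 6x² + 8x + 1.
The coefficient of x is 8.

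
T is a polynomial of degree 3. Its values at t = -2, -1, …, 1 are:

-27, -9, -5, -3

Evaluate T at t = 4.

111

Write T(t) = at³ + bt² + ct + d; the 4 given values yield a linear system in the 4 coefficients.
Solving, T(t) = 2t³ - t² + t - 5.
Then T(4) = 111.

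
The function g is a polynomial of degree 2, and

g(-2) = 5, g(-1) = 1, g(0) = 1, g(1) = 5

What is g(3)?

First differences: -4, 0, 4. Second differences: 4, 4.
Level-2 differences are constant, so g has degree 2.
Fitting a degree-2 polynomial gives g(k) = 2k² + 2k + 1.
Then g(3) = 25.

25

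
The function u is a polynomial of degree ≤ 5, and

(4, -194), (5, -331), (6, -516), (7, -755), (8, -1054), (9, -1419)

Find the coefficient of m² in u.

-9

First differences: -137, -185, -239, -299, -365. Second differences: -48, -54, -60, -66. Third differences: -6, -6, -6.
Level-3 differences are constant, so u has degree 3.
Fitting a degree-3 polynomial gives u(m) = -m³ - 9m² + 5m - 6.
The coefficient of m² is -9.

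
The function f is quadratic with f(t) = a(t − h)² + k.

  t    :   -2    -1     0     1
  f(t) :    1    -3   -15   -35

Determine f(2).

-63

First differences -4, -12, -20; second difference -8 = 2a, so a = -4.
Expanding, the t-coefficient is −2ah = 8h; matching it to the data gives h = -2, and then k = 1.
So f(t) = -4(t + 2)² + 1.
f(2) = -4·4² + 1 = -63.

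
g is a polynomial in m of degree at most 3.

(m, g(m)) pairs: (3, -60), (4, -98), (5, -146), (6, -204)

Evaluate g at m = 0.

First differences: -38, -48, -58. Second differences: -10, -10.
Level-2 differences are constant, so g has degree 2.
Fitting a degree-2 polynomial gives g(m) = -5m² - 3m - 6.
Then g(0) = -6.

-6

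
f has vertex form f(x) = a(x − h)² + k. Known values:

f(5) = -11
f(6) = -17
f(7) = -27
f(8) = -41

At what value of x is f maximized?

First differences -6, -10, -14; second difference -4 = 2a, so a = -2.
Expanding, the x-coefficient is −2ah = 4h; matching it to the data gives h = 4, and then k = -9.
So f(x) = -2(x − 4)² − 9.
Hence h = 4.

4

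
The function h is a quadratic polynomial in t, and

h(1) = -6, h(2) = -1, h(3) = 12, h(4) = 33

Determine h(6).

First differences: 5, 13, 21. Second differences: 8, 8.
Level-2 differences are constant, so h has degree 2.
Fitting a degree-2 polynomial gives h(t) = 4t² - 7t - 3.
Then h(6) = 99.

99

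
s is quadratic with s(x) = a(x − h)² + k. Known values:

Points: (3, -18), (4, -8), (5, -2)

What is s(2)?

First differences 10, 6; second difference -4 = 2a, so a = -2.
Expanding, the x-coefficient is −2ah = 4h; matching it to the data gives h = 6, and then k = 0.
So s(x) = -2(x − 6)² + 0.
s(2) = -2·(-4)² + 0 = -32.

-32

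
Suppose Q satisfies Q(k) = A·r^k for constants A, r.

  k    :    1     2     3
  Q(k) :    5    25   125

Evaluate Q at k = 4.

625

Consecutive ratio: 25/5 = 5, and 125/25 = 5, so r = 5.
Then A·5^1 = 5 gives A = 1, and Q(k) = 1·5^k.
Q(4) = 1·5^4 = 625.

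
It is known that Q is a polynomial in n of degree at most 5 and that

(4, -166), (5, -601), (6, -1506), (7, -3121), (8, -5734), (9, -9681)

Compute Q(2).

First differences: -435, -905, -1615, -2613, -3947. Second differences: -470, -710, -998, -1334. Third differences: -240, -288, -336. Fourth differences: -48, -48.
Level-4 differences are constant, so Q has degree 4.
Fitting a degree-4 polynomial gives Q(n) = -2n^4 + 4n³ + 7n² - 4n - 6.
Then Q(2) = 14.

14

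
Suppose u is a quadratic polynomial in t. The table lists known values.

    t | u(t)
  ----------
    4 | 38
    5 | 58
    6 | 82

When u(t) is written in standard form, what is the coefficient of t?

Write u(t) = at² + bt + c; the 3 given values yield a linear system in the 3 coefficients.
Solving, u(t) = 2t² + 2t - 2.
The coefficient of t is 2.

2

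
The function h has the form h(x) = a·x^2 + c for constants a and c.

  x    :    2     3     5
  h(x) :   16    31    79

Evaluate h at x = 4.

52

From h(2) = 16 and h(3) = 31: 4a + c = 16 and 9a + c = 31.
Subtracting: 5a = 15, so a = 3; then c = 16 − 3·4 = 4.
So h(x) = 3x² + 4, and h(4) = 52.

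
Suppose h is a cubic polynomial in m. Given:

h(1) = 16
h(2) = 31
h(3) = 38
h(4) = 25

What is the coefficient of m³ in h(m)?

Write h(m) = am³ + bm² + cm + d; the 4 given values yield a linear system in the 4 coefficients.
Solving, h(m) = -2m³ + 8m² + 5m + 5.
The coefficient of m³ is -2.

-2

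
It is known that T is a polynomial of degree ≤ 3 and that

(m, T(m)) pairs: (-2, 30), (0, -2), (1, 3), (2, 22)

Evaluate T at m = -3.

67

Write T(m) = am³ + bm² + cm + d; the 4 given values yield a linear system in the 4 coefficients.
Solving, the leading coefficient vanishes, and T(m) = 7m² - 2m - 2.
Then T(-3) = 67.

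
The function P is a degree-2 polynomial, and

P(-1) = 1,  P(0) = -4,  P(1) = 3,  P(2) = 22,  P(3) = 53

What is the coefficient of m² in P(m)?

6

First differences: -5, 7, 19, 31. Second differences: 12, 12, 12.
Level-2 differences are constant, so P has degree 2.
Fitting a degree-2 polynomial gives P(m) = 6m² + m - 4.
The coefficient of m² is 6.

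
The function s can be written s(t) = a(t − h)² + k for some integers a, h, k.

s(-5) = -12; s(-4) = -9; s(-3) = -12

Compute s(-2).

First differences 3, -3; second difference -6 = 2a, so a = -3.
Expanding, the t-coefficient is −2ah = 6h; matching it to the data gives h = -4, and then k = -9.
So s(t) = -3(t + 4)² − 9.
s(-2) = -3·2² − 9 = -21.

-21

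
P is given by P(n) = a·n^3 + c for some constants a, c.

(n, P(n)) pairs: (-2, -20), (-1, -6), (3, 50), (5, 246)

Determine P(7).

682

From P(-2) = -20 and P(-1) = -6: -8a + c = -20 and -1a + c = -6.
Subtracting: 7a = 14, so a = 2; then c = -20 − 2·(-8) = -4.
So P(n) = 2n³ − 4, and P(7) = 682.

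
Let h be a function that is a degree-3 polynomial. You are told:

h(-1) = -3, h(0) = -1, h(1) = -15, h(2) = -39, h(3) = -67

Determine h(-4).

Write h(x) = ax³ + bx² + cx + d; the 5 given values yield a linear system in the 4 coefficients.
Solving, h(x) = x³ - 8x² - 7x - 1.
Then h(-4) = -165.

-165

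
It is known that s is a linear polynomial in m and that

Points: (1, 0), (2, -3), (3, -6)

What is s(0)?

3

Write s(m) = am + b; the 3 given values yield a linear system in the 2 coefficients.
Solving, s(m) = -3m + 3.
Then s(0) = 3.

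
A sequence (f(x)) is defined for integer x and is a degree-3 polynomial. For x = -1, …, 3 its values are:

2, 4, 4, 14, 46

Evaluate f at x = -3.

First differences: 2, 0, 10, 32. Second differences: -2, 10, 22. Third differences: 12, 12.
Level-3 differences are constant, so f has degree 3.
Fitting a degree-3 polynomial gives f(x) = 2x³ - x² - x + 4.
Then f(-3) = -56.

-56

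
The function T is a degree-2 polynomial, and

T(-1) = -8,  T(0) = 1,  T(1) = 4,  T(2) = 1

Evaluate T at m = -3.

-44

Write T(m) = am² + bm + c; the 4 given values yield a linear system in the 3 coefficients.
Solving, T(m) = -3m² + 6m + 1.
Then T(-3) = -44.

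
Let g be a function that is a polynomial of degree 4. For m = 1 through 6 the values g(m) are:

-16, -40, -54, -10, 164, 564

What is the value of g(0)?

First differences: -24, -14, 44, 174, 400. Second differences: 10, 58, 130, 226. Third differences: 48, 72, 96. Fourth differences: 24, 24.
Level-4 differences are constant, so g has degree 4.
Fitting a degree-4 polynomial gives g(m) = m^4 - 2m³ - 8m² - m - 6.
Then g(0) = -6.

-6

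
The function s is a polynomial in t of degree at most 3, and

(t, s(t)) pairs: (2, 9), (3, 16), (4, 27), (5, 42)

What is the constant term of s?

7

First differences: 7, 11, 15. Second differences: 4, 4.
Level-2 differences are constant, so s has degree 2.
Fitting a degree-2 polynomial gives s(t) = 2t² - 3t + 7.
The constant term is s(0) = 7.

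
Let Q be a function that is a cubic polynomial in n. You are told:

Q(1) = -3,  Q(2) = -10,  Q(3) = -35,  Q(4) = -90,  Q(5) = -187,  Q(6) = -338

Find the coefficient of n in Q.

First differences: -7, -25, -55, -97, -151. Second differences: -18, -30, -42, -54. Third differences: -12, -12, -12.
Level-3 differences are constant, so Q has degree 3.
Fitting a degree-3 polynomial gives Q(n) = -2n³ + 3n² - 2n - 2.
The coefficient of n is -2.

-2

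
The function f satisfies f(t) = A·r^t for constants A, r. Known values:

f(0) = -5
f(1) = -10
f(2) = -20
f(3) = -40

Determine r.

Consecutive ratio: -10/(-5) = 2, and -20/(-10) = 2, so r = 2.
Then A·2^0 = -5 gives A = -5, and f(t) = -5·2^t.

2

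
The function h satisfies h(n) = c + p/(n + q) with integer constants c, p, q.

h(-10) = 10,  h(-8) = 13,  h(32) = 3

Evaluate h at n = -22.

6

(h(n) − c)(n + q) = p for each data point; the three points give a linear system in c and q, then p follows.
Solving: c = 4, q = 4, p = -36, so h(n) = 4 − 36/(n + 4).
Then h(-22) = 4 − 36/(-18) = 6.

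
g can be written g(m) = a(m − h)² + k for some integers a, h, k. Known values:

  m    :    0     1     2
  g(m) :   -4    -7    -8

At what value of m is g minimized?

2

First differences -3, -1; second difference 2 = 2a, so a = 1.
Expanding, the m-coefficient is −2ah = -2h; matching it to the data gives h = 2, and then k = -8.
So g(m) = 1(m − 2)² − 8.
Hence h = 2.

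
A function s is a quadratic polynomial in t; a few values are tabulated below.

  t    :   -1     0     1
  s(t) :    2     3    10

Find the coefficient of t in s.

Write s(t) = at² + bt + c; the 3 given values yield a linear system in the 3 coefficients.
Solving, s(t) = 3t² + 4t + 3.
The coefficient of t is 4.

4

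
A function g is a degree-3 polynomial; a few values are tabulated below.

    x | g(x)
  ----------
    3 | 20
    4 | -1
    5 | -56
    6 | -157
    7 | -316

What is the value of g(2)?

First differences: -21, -55, -101, -159. Second differences: -34, -46, -58. Third differences: -12, -12.
Level-3 differences are constant, so g has degree 3.
Fitting a degree-3 polynomial gives g(x) = -2x³ + 7x² + 4x - 1.
Then g(2) = 19.

19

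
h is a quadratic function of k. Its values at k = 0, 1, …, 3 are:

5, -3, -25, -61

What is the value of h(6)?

-253

Write h(k) = ak² + bk + c; the 4 given values yield a linear system in the 3 coefficients.
Solving, h(k) = -7k² - k + 5.
Then h(6) = -253.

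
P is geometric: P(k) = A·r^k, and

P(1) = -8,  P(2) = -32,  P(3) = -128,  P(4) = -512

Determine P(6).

Consecutive ratio: -32/(-8) = 4, and -128/(-32) = 4, so r = 4.
Then A·4^1 = -8 gives A = -2, and P(k) = -2·4^k.
P(6) = -2·4^6 = -8192.

-8192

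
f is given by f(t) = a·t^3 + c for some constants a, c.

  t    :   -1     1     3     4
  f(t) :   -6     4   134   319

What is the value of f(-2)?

-41

From f(-1) = -6 and f(1) = 4: -1a + c = -6 and 1a + c = 4.
Subtracting: 2a = 10, so a = 5; then c = -6 − 5·(-1) = -1.
So f(t) = 5t³ − 1, and f(-2) = -41.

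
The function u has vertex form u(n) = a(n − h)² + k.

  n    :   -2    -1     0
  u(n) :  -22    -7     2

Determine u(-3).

-43

First differences 15, 9; second difference -6 = 2a, so a = -3.
Expanding, the n-coefficient is −2ah = 6h; matching it to the data gives h = 1, and then k = 5.
So u(n) = -3(n − 1)² + 5.
u(-3) = -3·(-4)² + 5 = -43.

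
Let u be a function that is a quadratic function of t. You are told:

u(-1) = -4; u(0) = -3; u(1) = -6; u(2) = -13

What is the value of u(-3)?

First differences: 1, -3, -7. Second differences: -4, -4.
Level-2 differences are constant, so u has degree 2.
Fitting a degree-2 polynomial gives u(t) = -2t² - t - 3.
Then u(-3) = -18.

-18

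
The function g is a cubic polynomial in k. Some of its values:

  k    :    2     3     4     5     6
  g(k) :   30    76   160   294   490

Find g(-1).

First differences: 46, 84, 134, 196. Second differences: 38, 50, 62. Third differences: 12, 12.
Level-3 differences are constant, so g has degree 3.
Fitting a degree-3 polynomial gives g(k) = 2k³ + k² + 3k + 4.
Then g(-1) = 0.

0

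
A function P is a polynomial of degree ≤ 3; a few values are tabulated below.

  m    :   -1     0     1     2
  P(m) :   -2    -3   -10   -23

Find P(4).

First differences: -1, -7, -13. Second differences: -6, -6.
Level-2 differences are constant, so P has degree 2.
Fitting a degree-2 polynomial gives P(m) = -3m² - 4m - 3.
Then P(4) = -67.

-67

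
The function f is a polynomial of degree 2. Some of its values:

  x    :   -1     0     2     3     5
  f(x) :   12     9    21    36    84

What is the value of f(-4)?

Write f(x) = ax² + bx + c; the 5 given values yield a linear system in the 3 coefficients.
Solving, f(x) = 3x² + 9.
Then f(-4) = 57.

57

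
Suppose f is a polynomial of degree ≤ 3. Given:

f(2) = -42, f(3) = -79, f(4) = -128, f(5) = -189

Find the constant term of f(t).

First differences: -37, -49, -61. Second differences: -12, -12.
Level-2 differences are constant, so f has degree 2.
Fitting a degree-2 polynomial gives f(t) = -6t² - 7t - 4.
The constant term is f(0) = -4.

-4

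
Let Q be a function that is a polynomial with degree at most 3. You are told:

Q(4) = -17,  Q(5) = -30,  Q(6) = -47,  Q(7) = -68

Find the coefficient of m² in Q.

First differences: -13, -17, -21. Second differences: -4, -4.
Level-2 differences are constant, so Q has degree 2.
Fitting a degree-2 polynomial gives Q(m) = -2m² + 5m - 5.
The coefficient of m² is -2.

-2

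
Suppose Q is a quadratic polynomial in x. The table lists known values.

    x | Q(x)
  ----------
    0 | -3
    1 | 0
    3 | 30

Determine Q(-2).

15

Write Q(x) = ax² + bx + c; the 3 given values yield a linear system in the 3 coefficients.
Solving, Q(x) = 4x² - x - 3.
Then Q(-2) = 15.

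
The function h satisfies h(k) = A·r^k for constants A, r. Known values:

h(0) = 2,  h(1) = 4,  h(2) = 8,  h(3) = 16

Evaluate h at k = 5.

64

Consecutive ratio: 4/2 = 2, and 8/4 = 2, so r = 2.
Then A·2^0 = 2 gives A = 2, and h(k) = 2·2^k.
h(5) = 2·2^5 = 64.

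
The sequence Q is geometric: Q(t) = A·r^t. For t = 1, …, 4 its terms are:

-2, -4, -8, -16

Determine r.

2

Consecutive ratio: -4/(-2) = 2, and -8/(-4) = 2, so r = 2.
Then A·2^1 = -2 gives A = -1, and Q(t) = -1·2^t.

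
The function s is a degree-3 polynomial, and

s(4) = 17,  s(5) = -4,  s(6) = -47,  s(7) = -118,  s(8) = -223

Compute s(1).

8

Write s(x) = ax³ + bx² + cx + d; the 5 given values yield a linear system in the 4 coefficients.
Solving, s(x) = -x³ + 4x² + 4x + 1.
Then s(1) = 8.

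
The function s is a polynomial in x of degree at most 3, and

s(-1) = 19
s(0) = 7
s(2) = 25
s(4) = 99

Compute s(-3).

Write s(x) = ax³ + bx² + cx + d; the 4 given values yield a linear system in the 4 coefficients.
Solving, the leading coefficient vanishes, and s(x) = 7x² - 5x + 7.
Then s(-3) = 85.

85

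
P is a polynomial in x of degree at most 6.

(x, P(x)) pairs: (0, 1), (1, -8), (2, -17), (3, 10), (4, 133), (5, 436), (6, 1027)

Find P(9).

First differences: -9, -9, 27, 123, 303, 591. Second differences: 0, 36, 96, 180, 288. Third differences: 36, 60, 84, 108. Fourth differences: 24, 24, 24.
Level-4 differences are constant, so P has degree 4.
Fitting a degree-4 polynomial gives P(x) = x^4 - 7x² - 3x + 1.
Then P(9) = 5968.

5968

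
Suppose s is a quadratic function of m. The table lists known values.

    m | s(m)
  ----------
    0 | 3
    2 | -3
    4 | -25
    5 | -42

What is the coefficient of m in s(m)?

Write s(m) = am² + bm + c; the 4 given values yield a linear system in the 3 coefficients.
Solving, s(m) = -2m² + m + 3.
The coefficient of m is 1.

1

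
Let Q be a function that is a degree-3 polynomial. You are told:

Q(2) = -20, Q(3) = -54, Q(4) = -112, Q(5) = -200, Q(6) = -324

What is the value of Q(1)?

First differences: -34, -58, -88, -124. Second differences: -24, -30, -36. Third differences: -6, -6.
Level-3 differences are constant, so Q has degree 3.
Fitting a degree-3 polynomial gives Q(x) = -x³ - 3x².
Then Q(1) = -4.

-4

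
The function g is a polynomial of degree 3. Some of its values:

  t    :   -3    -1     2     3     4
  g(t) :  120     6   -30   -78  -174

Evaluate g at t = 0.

Write g(t) = at³ + bt² + ct + d; the 5 given values yield a linear system in the 4 coefficients.
Solving, g(t) = -3t³ + 3t² - 6t - 6.
Then g(0) = -6.

-6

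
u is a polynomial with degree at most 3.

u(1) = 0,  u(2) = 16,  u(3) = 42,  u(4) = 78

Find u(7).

246

First differences: 16, 26, 36. Second differences: 10, 10.
Level-2 differences are constant, so u has degree 2.
Fitting a degree-2 polynomial gives u(x) = 5x² + x - 6.
Then u(7) = 246.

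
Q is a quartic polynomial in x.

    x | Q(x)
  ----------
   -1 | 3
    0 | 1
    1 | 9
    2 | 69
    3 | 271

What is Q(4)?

Write Q(x) = ax^4 + bx³ + cx² + dx + e; the 5 given values yield a linear system in the 5 coefficients.
Solving, Q(x) = 2x^4 + 3x³ + 3x² + 1.
Then Q(4) = 753.

753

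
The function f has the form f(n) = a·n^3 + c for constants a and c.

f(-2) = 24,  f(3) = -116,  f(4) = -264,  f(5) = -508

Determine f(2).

-40

From f(-2) = 24 and f(3) = -116: -8a + c = 24 and 27a + c = -116.
Subtracting: 35a = -140, so a = -4; then c = 24 − (-4)·(-8) = -8.
So f(n) = -4n³ − 8, and f(2) = -40.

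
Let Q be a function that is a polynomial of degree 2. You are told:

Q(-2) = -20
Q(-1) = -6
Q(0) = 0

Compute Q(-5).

-110

Write Q(n) = an² + bn + c; the 3 given values yield a linear system in the 3 coefficients.
Solving, Q(n) = -4n² + 2n.
Then Q(-5) = -110.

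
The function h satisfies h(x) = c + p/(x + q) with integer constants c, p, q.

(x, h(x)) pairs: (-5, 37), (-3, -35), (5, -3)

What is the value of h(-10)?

(h(x) − c)(x + q) = p for each data point; the three points give a linear system in c and q, then p follows.
Solving: c = 1, q = 4, p = -36, so h(x) = 1 − 36/(x + 4).
Then h(-10) = 1 − 36/(-6) = 7.

7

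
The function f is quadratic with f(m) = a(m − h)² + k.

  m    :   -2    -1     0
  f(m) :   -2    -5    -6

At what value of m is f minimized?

0

First differences -3, -1; second difference 2 = 2a, so a = 1.
Expanding, the m-coefficient is −2ah = -2h; matching it to the data gives h = 0, and then k = -6.
So f(m) = 1(m + 0)² − 6.
Hence h = 0.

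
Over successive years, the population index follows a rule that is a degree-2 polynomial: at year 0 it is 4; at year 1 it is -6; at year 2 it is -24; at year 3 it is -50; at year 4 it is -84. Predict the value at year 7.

Write the value at t as h(t).
First differences: -10, -18, -26, -34. Second differences: -8, -8, -8.
Level-2 differences are constant, so h has degree 2.
Fitting a degree-2 polynomial gives h(t) = -4t² - 6t + 4.
Then h(7) = -234.

-234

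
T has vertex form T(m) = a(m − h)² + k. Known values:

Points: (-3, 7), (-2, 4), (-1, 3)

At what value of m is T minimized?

First differences -3, -1; second difference 2 = 2a, so a = 1.
Expanding, the m-coefficient is −2ah = -2h; matching it to the data gives h = -1, and then k = 3.
So T(m) = 1(m + 1)² + 3.
Hence h = -1.

-1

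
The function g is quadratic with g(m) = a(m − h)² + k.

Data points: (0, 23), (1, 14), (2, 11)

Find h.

First differences -9, -3; second difference 6 = 2a, so a = 3.
Expanding, the m-coefficient is −2ah = -6h; matching it to the data gives h = 2, and then k = 11.
So g(m) = 3(m − 2)² + 11.
Hence h = 2.

2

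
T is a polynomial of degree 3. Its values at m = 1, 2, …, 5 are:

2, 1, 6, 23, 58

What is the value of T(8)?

331

Write T(m) = am³ + bm² + cm + d; the 5 given values yield a linear system in the 4 coefficients.
Solving, T(m) = m³ - 3m² + m + 3.
Then T(8) = 331.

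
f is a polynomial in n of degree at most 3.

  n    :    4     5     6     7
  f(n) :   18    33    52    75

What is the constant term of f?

First differences: 15, 19, 23. Second differences: 4, 4.
Level-2 differences are constant, so f has degree 2.
Fitting a degree-2 polynomial gives f(n) = 2n² - 3n - 2.
The constant term is f(0) = -2.

-2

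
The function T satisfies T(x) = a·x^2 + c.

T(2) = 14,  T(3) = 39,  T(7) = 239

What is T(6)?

From T(2) = 14 and T(3) = 39: 4a + c = 14 and 9a + c = 39.
Subtracting: 5a = 25, so a = 5; then c = 14 − 5·4 = -6.
So T(x) = 5x² − 6, and T(6) = 174.

174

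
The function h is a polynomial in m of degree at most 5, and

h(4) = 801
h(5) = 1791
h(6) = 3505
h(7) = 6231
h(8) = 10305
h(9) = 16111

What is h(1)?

15

First differences: 990, 1714, 2726, 4074, 5806. Second differences: 724, 1012, 1348, 1732. Third differences: 288, 336, 384. Fourth differences: 48, 48.
Level-4 differences are constant, so h has degree 4.
Fitting a degree-4 polynomial gives h(m) = 2m^4 + 4m³ + 8m + 1.
Then h(1) = 15.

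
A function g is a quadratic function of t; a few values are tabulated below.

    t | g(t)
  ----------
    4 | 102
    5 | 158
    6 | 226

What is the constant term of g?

Write g(t) = at² + bt + c; the 3 given values yield a linear system in the 3 coefficients.
Solving, g(t) = 6t² + 2t - 2.
The constant term is g(0) = -2.

-2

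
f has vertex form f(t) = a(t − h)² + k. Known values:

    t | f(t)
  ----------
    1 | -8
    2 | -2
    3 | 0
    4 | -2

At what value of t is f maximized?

3

First differences 6, 2, -2; second difference -4 = 2a, so a = -2.
Expanding, the t-coefficient is −2ah = 4h; matching it to the data gives h = 3, and then k = 0.
So f(t) = -2(t − 3)² + 0.
Hence h = 3.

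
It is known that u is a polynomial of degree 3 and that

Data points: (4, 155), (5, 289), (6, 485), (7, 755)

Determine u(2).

25

Write u(t) = at³ + bt² + ct + d; the 4 given values yield a linear system in the 4 coefficients.
Solving, u(t) = 2t³ + t² + 3t - 1.
Then u(2) = 25.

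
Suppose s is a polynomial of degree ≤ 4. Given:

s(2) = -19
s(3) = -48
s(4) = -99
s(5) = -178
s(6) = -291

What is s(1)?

First differences: -29, -51, -79, -113. Second differences: -22, -28, -34. Third differences: -6, -6.
Level-3 differences are constant, so s has degree 3.
Fitting a degree-3 polynomial gives s(n) = -n³ - 2n² - 3.
Then s(1) = -6.

-6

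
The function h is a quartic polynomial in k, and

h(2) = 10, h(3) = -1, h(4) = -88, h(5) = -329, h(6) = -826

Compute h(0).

Write h(k) = ak^4 + bk³ + ck² + dk + e; the 5 given values yield a linear system in the 5 coefficients.
Solving, h(k) = -k^4 + k³ + 8k² - 5k - 4.
Then h(0) = -4.

-4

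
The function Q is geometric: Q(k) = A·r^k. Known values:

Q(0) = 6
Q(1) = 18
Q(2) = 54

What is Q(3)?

Consecutive ratio: 18/6 = 3, and 54/18 = 3, so r = 3.
Then A·3^0 = 6 gives A = 6, and Q(k) = 6·3^k.
Q(3) = 6·3^3 = 162.

162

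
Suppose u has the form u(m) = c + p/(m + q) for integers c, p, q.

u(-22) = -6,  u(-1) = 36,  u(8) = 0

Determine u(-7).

-12

(u(m) − c)(m + q) = p for each data point; the three points give a linear system in c and q, then p follows.
Solving: c = -4, q = 2, p = 40, so u(m) = -4 + 40/(m + 2).
Then u(-7) = -4 + 40/(-5) = -12.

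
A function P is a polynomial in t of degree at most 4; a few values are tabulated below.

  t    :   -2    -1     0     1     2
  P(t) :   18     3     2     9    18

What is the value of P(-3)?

Write P(t) = at^4 + bt³ + ct² + dt + e; the 5 given values yield a linear system in the 5 coefficients.
Solving, the leading coefficient vanishes, and P(t) = -t³ + 4t² + 4t + 2.
Then P(-3) = 53.

53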